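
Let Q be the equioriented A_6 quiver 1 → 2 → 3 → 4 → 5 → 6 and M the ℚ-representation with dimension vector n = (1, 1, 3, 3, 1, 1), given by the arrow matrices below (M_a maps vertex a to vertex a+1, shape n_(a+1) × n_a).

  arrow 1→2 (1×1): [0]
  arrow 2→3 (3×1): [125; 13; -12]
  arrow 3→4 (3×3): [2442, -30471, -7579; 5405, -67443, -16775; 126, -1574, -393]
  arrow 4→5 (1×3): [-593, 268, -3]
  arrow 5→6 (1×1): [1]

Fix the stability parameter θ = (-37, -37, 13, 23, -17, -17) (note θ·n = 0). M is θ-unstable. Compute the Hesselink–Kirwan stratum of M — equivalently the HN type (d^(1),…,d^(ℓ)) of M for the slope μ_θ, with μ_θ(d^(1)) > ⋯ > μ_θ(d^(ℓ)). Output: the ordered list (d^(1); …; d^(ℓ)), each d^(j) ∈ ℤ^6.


Via rank(M_{q-1}∘⋯∘M_p): M ≅ I[1,1], I[2,6], I[3,4]^2.
μ_θ-semistable layers: μ^(1)=23; μ^(2)=13; μ^(3)=1/2; μ^(4)=-37

((0, 0, 0, 2, 0, 0); (0, 0, 2, 0, 0, 0); (0, 0, 1, 1, 1, 1); (1, 1, 0, 0, 0, 0))


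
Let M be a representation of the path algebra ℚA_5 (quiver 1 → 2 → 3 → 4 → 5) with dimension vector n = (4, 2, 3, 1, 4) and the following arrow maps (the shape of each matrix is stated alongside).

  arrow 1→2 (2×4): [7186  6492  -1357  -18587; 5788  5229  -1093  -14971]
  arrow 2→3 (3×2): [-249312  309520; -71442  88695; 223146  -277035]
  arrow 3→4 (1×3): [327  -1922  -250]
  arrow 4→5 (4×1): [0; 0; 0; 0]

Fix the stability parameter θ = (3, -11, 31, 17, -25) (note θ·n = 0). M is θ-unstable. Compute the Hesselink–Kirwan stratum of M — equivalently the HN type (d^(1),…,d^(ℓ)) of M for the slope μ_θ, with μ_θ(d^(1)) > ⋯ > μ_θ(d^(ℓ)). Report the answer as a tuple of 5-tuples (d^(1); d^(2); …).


Barcode: M ≅ I[1,1]^2, I[1,2], I[1,3], I[3,3], I[3,4], I[5,5]^4. HN layers by μ_θ (5 steps, strictly decreasing):
  μ^(1)=31; μ^(2)=24; μ^(3)=3; μ^(4)=-4; μ^(5)=-25

((0, 0, 2, 0, 0); (0, 0, 1, 1, 0); (2, 0, 0, 0, 0); (2, 2, 0, 0, 0); (0, 0, 0, 0, 4))


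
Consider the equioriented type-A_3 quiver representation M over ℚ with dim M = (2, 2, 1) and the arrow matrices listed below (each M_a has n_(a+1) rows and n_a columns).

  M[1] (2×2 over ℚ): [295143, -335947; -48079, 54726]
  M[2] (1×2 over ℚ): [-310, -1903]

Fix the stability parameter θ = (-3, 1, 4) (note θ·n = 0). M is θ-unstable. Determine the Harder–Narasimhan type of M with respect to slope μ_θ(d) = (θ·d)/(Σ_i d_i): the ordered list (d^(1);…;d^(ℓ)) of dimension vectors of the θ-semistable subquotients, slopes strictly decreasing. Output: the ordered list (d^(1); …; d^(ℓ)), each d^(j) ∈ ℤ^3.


Barcode: M ≅ I[1,2], I[1,3]. HN layers by μ_θ (3 steps, strictly decreasing):
  μ^(1)=4; μ^(2)=1; μ^(3)=-3

((0, 0, 1); (0, 2, 0); (2, 0, 0))


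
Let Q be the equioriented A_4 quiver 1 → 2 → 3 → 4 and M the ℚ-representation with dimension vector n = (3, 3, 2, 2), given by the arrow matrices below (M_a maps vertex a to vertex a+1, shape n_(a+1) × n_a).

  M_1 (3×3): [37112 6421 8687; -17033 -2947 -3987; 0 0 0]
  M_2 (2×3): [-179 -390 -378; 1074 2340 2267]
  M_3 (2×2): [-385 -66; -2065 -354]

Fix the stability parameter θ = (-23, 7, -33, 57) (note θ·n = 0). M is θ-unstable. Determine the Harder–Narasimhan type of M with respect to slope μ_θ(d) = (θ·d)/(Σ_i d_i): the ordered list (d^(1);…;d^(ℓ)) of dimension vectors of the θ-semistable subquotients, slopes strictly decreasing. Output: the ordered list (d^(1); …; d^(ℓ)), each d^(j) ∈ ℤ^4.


Barcode: M ≅ I[1,1], I[1,2], I[1,4], I[2,3], I[4,4]. HN layers by μ_θ (4 steps, strictly decreasing):
  μ^(1)=57; μ^(2)=7; μ^(3)=-13; μ^(4)=-23

((0, 0, 0, 2); (0, 1, 0, 0); (0, 2, 2, 0); (3, 0, 0, 0))


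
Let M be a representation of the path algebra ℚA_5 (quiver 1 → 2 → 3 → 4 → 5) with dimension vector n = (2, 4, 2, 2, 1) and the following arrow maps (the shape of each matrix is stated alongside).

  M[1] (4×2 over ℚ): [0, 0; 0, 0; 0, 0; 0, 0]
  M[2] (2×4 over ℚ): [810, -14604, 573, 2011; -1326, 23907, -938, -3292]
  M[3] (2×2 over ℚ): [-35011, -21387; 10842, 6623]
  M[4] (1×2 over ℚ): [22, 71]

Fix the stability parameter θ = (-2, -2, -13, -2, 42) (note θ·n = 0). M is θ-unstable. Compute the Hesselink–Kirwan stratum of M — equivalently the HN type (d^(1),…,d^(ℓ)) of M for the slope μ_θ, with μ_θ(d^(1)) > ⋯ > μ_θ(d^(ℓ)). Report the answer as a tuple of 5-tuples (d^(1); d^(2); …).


Via rank(M_{q-1}∘⋯∘M_p): M ≅ I[1,1]^2, I[2,2]^2, I[2,4], I[2,5].
μ_θ-semistable layers: μ^(1)=42; μ^(2)=-2; μ^(3)=-15/2

((0, 0, 0, 0, 1); (2, 2, 0, 2, 0); (0, 2, 2, 0, 0))


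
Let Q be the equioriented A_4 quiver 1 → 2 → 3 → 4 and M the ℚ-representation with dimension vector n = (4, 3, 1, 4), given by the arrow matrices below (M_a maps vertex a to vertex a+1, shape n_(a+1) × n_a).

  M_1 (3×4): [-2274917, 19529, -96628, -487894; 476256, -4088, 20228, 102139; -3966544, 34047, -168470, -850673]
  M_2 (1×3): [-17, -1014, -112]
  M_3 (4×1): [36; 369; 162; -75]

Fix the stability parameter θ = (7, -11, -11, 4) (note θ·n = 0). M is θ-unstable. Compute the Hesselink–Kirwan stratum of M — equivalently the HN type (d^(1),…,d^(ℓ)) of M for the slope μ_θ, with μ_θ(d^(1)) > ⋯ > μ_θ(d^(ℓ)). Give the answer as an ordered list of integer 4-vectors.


Interval decomposition of M: I[1,1], I[1,2]^2, I[1,4], I[4,4]^3.
HN type (ℓ=4): μ^(1)=7; μ^(2)=4; μ^(3)=-2; μ^(4)=-5

((1, 0, 0, 0); (0, 0, 0, 4); (2, 2, 0, 0); (1, 1, 1, 0))


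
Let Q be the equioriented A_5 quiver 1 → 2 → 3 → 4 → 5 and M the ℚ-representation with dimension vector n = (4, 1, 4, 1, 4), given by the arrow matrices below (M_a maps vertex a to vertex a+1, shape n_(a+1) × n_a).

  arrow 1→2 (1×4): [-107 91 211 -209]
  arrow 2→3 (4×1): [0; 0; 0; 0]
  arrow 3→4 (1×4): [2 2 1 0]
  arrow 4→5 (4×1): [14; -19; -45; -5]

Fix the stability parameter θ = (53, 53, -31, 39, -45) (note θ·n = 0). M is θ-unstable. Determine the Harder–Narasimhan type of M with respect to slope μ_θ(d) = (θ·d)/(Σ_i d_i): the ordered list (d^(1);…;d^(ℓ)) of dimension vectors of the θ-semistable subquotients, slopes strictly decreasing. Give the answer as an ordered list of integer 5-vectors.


Via rank(M_{q-1}∘⋯∘M_p): M ≅ I[1,1]^3, I[1,2], I[3,3]^3, I[3,5], I[5,5]^3.
μ_θ-semistable layers: μ^(1)=53; μ^(2)=-3; μ^(3)=-31; μ^(4)=-45

((4, 1, 0, 0, 0); (0, 0, 0, 1, 1); (0, 0, 4, 0, 0); (0, 0, 0, 0, 3))


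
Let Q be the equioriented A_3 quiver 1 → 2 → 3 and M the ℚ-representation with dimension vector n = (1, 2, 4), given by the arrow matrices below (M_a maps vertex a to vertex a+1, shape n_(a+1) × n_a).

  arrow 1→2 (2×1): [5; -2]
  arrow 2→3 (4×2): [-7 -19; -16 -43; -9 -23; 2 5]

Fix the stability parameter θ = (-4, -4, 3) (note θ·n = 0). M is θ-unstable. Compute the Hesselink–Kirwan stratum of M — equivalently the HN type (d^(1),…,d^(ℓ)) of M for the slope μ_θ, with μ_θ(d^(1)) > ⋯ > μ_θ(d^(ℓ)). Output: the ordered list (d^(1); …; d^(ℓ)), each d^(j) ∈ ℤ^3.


Interval decomposition of M: I[1,3], I[2,3], I[3,3]^2.
HN type (ℓ=2): μ^(1)=3; μ^(2)=-4

((0, 0, 4); (1, 2, 0))


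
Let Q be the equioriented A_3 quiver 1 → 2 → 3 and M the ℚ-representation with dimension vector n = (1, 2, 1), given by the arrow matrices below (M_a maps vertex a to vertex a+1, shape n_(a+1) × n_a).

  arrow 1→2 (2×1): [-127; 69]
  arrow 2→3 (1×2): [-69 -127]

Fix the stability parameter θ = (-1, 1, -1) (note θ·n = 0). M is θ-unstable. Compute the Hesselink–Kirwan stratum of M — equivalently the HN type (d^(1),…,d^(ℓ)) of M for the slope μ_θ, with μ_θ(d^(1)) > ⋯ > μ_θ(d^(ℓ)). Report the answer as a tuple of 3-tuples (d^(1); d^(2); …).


Via rank(M_{q-1}∘⋯∘M_p): M ≅ I[1,2], I[2,3].
μ_θ-semistable layers: μ^(1)=1; μ^(2)=0; μ^(3)=-1

((0, 1, 0); (0, 1, 1); (1, 0, 0))


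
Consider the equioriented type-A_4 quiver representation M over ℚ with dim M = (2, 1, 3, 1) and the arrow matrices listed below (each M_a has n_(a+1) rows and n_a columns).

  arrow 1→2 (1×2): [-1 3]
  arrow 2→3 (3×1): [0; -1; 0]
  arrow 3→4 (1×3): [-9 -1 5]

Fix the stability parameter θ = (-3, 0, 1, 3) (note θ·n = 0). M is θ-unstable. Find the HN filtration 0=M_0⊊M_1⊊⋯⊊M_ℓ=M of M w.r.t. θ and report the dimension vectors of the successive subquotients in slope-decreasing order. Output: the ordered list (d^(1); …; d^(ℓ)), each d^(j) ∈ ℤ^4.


Interval decomposition of M: I[1,1], I[1,4], I[3,3]^2.
HN type (ℓ=4): μ^(1)=3; μ^(2)=1; μ^(3)=0; μ^(4)=-3

((0, 0, 0, 1); (0, 0, 3, 0); (0, 1, 0, 0); (2, 0, 0, 0))


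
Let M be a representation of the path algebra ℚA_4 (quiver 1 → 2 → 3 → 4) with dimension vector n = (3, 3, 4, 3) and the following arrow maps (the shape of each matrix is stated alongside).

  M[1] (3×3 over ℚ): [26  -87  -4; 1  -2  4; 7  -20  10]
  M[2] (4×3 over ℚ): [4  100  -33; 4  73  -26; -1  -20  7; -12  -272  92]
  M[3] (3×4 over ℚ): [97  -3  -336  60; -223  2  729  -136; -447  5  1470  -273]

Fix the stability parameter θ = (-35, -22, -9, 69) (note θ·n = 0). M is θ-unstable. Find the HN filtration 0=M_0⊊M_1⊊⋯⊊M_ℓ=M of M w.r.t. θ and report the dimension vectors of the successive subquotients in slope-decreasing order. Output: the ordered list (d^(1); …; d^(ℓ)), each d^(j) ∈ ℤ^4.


Interval decomposition of M: I[1,4]^3, I[3,3].
HN type (ℓ=4): μ^(1)=69; μ^(2)=-9; μ^(3)=-22; μ^(4)=-35

((0, 0, 0, 3); (0, 0, 4, 0); (0, 3, 0, 0); (3, 0, 0, 0))


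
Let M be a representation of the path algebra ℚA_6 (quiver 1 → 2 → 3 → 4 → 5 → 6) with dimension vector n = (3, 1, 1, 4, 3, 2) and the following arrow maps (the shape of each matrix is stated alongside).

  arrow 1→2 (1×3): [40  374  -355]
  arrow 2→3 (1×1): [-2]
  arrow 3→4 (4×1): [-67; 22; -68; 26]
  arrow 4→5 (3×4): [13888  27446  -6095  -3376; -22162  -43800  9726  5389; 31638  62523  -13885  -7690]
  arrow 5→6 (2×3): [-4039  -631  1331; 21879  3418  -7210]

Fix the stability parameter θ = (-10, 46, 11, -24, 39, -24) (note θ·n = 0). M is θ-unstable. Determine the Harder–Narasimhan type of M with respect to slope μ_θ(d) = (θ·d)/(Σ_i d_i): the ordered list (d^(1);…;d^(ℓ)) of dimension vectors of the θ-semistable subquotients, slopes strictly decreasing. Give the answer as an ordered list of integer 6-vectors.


Interval decomposition of M: I[1,1]^2, I[1,4], I[4,5], I[4,6]^2.
HN type (ℓ=5): μ^(1)=39; μ^(2)=11; μ^(3)=15/2; μ^(4)=-10; μ^(5)=-24

((0, 0, 0, 0, 1, 0); (0, 1, 1, 1, 0, 0); (0, 0, 0, 0, 2, 2); (3, 0, 0, 0, 0, 0); (0, 0, 0, 3, 0, 0))


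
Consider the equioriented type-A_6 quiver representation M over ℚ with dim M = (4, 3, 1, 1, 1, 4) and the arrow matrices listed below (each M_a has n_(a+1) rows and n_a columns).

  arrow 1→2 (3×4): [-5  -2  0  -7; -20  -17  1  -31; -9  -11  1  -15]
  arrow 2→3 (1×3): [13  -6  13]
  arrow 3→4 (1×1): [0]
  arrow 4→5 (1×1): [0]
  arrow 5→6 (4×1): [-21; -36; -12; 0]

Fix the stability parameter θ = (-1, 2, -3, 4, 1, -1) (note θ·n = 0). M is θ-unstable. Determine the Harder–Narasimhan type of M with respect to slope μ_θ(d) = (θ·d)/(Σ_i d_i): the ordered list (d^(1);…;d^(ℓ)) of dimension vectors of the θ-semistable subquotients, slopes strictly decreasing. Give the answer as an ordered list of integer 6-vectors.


Barcode: M ≅ I[1,1], I[1,2]^2, I[1,3], I[4,4], I[5,6], I[6,6]^3. HN layers by μ_θ (5 steps, strictly decreasing):
  μ^(1)=4; μ^(2)=2; μ^(3)=0; μ^(4)=-1/2; μ^(5)=-1

((0, 0, 0, 1, 0, 0); (0, 2, 0, 0, 0, 0); (0, 0, 0, 0, 1, 1); (0, 1, 1, 0, 0, 0); (4, 0, 0, 0, 0, 3))


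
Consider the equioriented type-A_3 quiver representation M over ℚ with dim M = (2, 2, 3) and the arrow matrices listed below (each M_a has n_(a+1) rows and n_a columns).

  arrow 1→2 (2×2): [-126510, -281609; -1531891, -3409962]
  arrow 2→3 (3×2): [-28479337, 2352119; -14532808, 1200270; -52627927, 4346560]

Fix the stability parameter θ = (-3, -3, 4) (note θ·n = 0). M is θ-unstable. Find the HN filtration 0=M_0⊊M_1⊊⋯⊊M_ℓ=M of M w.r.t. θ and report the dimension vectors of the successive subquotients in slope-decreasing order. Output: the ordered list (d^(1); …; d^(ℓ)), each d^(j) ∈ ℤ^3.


Barcode: M ≅ I[1,3]^2, I[3,3]. HN layers by μ_θ (2 steps, strictly decreasing):
  μ^(1)=4; μ^(2)=-3

((0, 0, 3); (2, 2, 0))


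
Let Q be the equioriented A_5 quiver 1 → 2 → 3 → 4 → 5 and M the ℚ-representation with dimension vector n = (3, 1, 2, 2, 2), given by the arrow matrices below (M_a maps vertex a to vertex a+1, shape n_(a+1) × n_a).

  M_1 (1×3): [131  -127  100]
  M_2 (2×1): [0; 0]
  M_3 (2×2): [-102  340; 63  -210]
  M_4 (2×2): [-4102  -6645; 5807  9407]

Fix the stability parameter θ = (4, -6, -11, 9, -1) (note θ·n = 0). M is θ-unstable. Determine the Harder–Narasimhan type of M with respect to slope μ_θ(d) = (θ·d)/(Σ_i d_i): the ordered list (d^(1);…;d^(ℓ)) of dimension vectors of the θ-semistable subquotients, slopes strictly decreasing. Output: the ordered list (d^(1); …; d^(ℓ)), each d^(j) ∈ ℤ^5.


Barcode: M ≅ I[1,1]^2, I[1,2], I[3,3], I[3,5], I[4,5]. HN layers by μ_θ (3 steps, strictly decreasing):
  μ^(1)=4; μ^(2)=-1; μ^(3)=-11

((2, 0, 0, 2, 2); (1, 1, 0, 0, 0); (0, 0, 2, 0, 0))


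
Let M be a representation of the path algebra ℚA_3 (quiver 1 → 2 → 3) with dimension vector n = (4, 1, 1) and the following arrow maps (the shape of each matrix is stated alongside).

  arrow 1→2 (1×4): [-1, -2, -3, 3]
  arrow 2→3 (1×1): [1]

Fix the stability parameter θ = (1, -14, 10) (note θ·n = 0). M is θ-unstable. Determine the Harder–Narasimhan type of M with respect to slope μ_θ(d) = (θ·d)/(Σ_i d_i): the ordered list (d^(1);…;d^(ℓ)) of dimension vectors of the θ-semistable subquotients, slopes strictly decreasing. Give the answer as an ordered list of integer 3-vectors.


Interval decomposition of M: I[1,1]^3, I[1,3].
HN type (ℓ=3): μ^(1)=10; μ^(2)=1; μ^(3)=-13/2

((0, 0, 1); (3, 0, 0); (1, 1, 0))


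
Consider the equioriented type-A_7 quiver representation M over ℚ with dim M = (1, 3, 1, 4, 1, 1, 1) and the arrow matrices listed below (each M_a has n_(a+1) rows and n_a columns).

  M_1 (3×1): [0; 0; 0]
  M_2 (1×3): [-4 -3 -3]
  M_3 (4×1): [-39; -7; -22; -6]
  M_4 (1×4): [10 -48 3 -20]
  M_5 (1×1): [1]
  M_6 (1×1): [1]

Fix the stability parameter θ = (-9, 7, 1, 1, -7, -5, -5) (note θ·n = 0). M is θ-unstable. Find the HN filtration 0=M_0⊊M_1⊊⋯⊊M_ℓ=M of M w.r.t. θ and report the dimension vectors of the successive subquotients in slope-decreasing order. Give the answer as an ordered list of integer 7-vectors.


Barcode: M ≅ I[1,1], I[2,2]^2, I[2,4], I[4,4]^2, I[4,7]. HN layers by μ_θ (5 steps, strictly decreasing):
  μ^(1)=7; μ^(2)=3; μ^(3)=1; μ^(4)=-4; μ^(5)=-9

((0, 2, 0, 0, 0, 0, 0); (0, 1, 1, 1, 0, 0, 0); (0, 0, 0, 2, 0, 0, 0); (0, 0, 0, 1, 1, 1, 1); (1, 0, 0, 0, 0, 0, 0))


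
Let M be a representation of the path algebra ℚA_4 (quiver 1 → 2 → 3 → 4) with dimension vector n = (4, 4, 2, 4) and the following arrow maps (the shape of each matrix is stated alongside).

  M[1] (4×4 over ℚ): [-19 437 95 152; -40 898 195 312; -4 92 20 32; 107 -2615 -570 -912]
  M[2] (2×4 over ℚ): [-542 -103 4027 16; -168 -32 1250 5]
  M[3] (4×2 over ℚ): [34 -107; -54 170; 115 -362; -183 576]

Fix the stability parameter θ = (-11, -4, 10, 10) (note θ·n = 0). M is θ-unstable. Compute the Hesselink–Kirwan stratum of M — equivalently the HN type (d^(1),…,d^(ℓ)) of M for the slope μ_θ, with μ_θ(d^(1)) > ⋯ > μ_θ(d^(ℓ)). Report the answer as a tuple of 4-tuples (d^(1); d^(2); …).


Via rank(M_{q-1}∘⋯∘M_p): M ≅ I[1,1]^2, I[1,4]^2, I[2,2]^2, I[4,4]^2.
μ_θ-semistable layers: μ^(1)=10; μ^(2)=-4; μ^(3)=-11

((0, 0, 2, 4); (0, 4, 0, 0); (4, 0, 0, 0))


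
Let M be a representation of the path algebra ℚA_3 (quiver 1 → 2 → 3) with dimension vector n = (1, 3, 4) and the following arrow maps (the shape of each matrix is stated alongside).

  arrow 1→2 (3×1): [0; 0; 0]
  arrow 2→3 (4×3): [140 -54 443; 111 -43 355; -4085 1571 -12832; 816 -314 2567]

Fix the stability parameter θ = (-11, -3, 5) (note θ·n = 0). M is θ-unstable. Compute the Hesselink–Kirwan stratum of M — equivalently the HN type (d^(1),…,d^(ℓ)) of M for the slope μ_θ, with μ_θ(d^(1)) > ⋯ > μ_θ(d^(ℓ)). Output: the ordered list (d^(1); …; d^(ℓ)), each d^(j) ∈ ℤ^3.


Via rank(M_{q-1}∘⋯∘M_p): M ≅ I[1,1], I[2,2], I[2,3]^2, I[3,3]^2.
μ_θ-semistable layers: μ^(1)=5; μ^(2)=-3; μ^(3)=-11

((0, 0, 4); (0, 3, 0); (1, 0, 0))


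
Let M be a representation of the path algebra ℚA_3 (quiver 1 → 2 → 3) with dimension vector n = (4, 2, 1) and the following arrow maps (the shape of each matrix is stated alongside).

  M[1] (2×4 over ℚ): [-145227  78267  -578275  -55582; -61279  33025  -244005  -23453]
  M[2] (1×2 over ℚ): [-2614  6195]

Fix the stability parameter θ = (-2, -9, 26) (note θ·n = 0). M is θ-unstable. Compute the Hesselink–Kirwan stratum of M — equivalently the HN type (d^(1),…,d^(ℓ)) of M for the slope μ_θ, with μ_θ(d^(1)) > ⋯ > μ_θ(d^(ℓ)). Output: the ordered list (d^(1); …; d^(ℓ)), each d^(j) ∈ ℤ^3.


Interval decomposition of M: I[1,1]^2, I[1,2], I[1,3].
HN type (ℓ=3): μ^(1)=26; μ^(2)=-2; μ^(3)=-11/2

((0, 0, 1); (2, 0, 0); (2, 2, 0))


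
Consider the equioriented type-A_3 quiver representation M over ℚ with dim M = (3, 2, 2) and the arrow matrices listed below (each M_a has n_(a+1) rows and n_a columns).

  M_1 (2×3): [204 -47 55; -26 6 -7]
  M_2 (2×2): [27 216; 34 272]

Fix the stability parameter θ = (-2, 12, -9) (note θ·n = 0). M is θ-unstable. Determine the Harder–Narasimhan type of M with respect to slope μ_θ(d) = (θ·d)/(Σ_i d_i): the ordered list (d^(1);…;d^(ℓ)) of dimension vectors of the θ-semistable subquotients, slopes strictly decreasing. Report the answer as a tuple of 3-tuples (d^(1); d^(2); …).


Interval decomposition of M: I[1,1], I[1,2], I[1,3], I[3,3].
HN type (ℓ=4): μ^(1)=12; μ^(2)=3/2; μ^(3)=-2; μ^(4)=-9

((0, 1, 0); (0, 1, 1); (3, 0, 0); (0, 0, 1))


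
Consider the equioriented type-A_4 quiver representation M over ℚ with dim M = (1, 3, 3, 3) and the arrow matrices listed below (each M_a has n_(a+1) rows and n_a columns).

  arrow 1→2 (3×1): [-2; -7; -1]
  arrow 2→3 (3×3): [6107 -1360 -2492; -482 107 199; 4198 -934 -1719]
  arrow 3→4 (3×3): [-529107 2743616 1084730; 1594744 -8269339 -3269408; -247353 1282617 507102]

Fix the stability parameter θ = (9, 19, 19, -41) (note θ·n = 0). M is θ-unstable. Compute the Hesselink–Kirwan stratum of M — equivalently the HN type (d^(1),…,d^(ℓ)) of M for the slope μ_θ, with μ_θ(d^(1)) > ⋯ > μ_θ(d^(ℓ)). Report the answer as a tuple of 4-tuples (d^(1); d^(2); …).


Interval decomposition of M: I[1,3], I[2,4]^2, I[4,4].
HN type (ℓ=4): μ^(1)=19; μ^(2)=9; μ^(3)=-1; μ^(4)=-41

((0, 1, 1, 0); (1, 0, 0, 0); (0, 2, 2, 2); (0, 0, 0, 1))


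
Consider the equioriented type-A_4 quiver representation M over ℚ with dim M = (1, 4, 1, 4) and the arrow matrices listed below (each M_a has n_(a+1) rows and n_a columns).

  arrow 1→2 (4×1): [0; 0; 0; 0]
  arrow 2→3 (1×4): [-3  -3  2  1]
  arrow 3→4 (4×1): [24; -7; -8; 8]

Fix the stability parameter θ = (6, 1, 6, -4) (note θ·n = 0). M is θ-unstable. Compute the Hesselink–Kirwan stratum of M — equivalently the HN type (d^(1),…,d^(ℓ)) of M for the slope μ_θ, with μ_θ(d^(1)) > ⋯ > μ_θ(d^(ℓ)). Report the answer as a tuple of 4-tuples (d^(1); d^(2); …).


Interval decomposition of M: I[1,1], I[2,2]^3, I[2,4], I[4,4]^3.
HN type (ℓ=3): μ^(1)=6; μ^(2)=1; μ^(3)=-4

((1, 0, 0, 0); (0, 4, 1, 1); (0, 0, 0, 3))


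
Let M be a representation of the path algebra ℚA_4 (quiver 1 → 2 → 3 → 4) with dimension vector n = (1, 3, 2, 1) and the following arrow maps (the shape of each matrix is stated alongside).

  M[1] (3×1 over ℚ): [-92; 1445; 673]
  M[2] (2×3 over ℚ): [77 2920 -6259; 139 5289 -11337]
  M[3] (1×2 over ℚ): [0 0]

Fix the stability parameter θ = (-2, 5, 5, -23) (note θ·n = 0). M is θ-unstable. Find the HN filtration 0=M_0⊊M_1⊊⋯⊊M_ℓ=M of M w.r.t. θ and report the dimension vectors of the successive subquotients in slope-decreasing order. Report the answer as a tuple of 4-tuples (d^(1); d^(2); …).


Interval decomposition of M: I[1,3], I[2,2], I[2,3], I[4,4].
HN type (ℓ=3): μ^(1)=5; μ^(2)=-2; μ^(3)=-23

((0, 3, 2, 0); (1, 0, 0, 0); (0, 0, 0, 1))


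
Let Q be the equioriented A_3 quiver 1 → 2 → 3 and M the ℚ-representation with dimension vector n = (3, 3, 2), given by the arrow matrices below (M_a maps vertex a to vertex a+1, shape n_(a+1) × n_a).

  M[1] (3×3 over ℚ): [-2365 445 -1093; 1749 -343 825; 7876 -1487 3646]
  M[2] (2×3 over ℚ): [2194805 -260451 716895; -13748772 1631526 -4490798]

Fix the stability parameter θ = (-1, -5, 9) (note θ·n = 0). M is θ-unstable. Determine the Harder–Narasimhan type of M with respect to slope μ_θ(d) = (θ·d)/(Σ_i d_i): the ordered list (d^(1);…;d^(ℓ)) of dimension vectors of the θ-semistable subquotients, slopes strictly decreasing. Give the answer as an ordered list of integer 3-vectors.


Barcode: M ≅ I[1,1], I[1,3]^2, I[2,2]. HN layers by μ_θ (4 steps, strictly decreasing):
  μ^(1)=9; μ^(2)=-1; μ^(3)=-3; μ^(4)=-5

((0, 0, 2); (1, 0, 0); (2, 2, 0); (0, 1, 0))


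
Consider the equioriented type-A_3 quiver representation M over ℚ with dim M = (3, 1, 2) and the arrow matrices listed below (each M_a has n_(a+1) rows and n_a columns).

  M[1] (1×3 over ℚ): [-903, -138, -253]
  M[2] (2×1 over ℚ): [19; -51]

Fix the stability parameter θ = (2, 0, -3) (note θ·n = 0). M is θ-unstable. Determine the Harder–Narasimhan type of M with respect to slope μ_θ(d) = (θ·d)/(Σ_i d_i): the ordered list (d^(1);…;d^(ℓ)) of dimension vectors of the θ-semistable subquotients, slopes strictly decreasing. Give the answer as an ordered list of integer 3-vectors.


Via rank(M_{q-1}∘⋯∘M_p): M ≅ I[1,1]^2, I[1,3], I[3,3].
μ_θ-semistable layers: μ^(1)=2; μ^(2)=-1/3; μ^(3)=-3

((2, 0, 0); (1, 1, 1); (0, 0, 1))


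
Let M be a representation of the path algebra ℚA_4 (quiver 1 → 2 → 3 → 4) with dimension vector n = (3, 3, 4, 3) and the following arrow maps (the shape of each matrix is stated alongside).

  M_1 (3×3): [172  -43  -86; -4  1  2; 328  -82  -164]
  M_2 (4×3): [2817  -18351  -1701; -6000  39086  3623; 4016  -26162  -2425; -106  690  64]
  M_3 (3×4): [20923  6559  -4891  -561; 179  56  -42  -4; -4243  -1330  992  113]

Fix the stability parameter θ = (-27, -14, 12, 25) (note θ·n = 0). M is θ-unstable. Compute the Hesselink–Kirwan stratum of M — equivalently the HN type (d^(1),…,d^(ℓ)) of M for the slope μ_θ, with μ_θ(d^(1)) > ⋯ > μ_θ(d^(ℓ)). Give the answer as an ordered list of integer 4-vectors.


Via rank(M_{q-1}∘⋯∘M_p): M ≅ I[1,1]^2, I[1,2], I[2,4]^2, I[3,3], I[3,4].
μ_θ-semistable layers: μ^(1)=25; μ^(2)=12; μ^(3)=-14; μ^(4)=-27

((0, 0, 0, 3); (0, 0, 4, 0); (0, 3, 0, 0); (3, 0, 0, 0))


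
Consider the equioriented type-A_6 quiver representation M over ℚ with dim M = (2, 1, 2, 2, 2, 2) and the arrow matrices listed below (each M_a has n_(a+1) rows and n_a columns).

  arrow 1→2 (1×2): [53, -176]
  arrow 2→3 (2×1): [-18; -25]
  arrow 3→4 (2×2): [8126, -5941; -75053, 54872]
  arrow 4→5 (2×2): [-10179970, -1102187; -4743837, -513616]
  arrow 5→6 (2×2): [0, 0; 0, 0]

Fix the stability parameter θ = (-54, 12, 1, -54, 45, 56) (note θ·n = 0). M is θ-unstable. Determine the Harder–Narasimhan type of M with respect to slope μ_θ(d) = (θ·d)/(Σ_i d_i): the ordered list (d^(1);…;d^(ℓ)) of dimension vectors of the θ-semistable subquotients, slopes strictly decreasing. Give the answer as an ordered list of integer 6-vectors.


Interval decomposition of M: I[1,1], I[1,5], I[3,5], I[6,6]^2.
HN type (ℓ=5): μ^(1)=56; μ^(2)=45; μ^(3)=-41/3; μ^(4)=-53/2; μ^(5)=-54

((0, 0, 0, 0, 0, 2); (0, 0, 0, 0, 2, 0); (0, 1, 1, 1, 0, 0); (0, 0, 1, 1, 0, 0); (2, 0, 0, 0, 0, 0))


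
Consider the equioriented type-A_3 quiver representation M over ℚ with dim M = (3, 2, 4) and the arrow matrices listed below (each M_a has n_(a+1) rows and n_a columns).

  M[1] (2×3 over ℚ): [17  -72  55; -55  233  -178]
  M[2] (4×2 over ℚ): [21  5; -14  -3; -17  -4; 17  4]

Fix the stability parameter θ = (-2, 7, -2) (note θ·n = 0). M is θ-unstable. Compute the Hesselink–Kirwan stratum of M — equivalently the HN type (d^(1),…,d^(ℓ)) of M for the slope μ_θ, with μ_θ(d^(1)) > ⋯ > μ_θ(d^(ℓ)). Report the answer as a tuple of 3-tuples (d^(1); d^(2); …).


Interval decomposition of M: I[1,1], I[1,3]^2, I[3,3]^2.
HN type (ℓ=2): μ^(1)=5/2; μ^(2)=-2

((0, 2, 2); (3, 0, 2))


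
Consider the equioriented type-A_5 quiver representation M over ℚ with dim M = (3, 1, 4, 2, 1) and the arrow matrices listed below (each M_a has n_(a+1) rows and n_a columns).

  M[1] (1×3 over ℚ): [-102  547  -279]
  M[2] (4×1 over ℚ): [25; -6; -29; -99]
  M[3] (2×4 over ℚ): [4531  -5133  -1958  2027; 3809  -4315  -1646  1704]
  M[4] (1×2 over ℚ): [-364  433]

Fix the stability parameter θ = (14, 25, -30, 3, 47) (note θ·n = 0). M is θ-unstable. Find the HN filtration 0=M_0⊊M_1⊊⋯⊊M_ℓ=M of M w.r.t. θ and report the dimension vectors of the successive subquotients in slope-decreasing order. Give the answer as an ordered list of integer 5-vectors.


Via rank(M_{q-1}∘⋯∘M_p): M ≅ I[1,1]^2, I[1,5], I[3,3]^2, I[3,4].
μ_θ-semistable layers: μ^(1)=47; μ^(2)=14; μ^(3)=3; μ^(4)=-30

((0, 0, 0, 0, 1); (2, 0, 0, 0, 0); (1, 1, 1, 2, 0); (0, 0, 3, 0, 0))


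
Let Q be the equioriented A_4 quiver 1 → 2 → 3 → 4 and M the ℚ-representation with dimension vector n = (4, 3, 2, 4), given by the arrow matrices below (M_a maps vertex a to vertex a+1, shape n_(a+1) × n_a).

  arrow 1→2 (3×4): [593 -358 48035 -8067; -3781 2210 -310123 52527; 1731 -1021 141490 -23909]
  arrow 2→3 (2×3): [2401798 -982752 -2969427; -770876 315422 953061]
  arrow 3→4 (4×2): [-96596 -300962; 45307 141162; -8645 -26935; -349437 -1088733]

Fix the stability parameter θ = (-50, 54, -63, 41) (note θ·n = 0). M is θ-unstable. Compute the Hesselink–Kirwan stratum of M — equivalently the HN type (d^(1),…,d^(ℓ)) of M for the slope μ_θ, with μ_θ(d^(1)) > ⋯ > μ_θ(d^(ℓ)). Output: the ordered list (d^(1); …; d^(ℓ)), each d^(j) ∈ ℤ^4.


Via rank(M_{q-1}∘⋯∘M_p): M ≅ I[1,1]^2, I[1,2], I[1,4], I[2,4], I[4,4]^2.
μ_θ-semistable layers: μ^(1)=54; μ^(2)=41; μ^(3)=-9/2; μ^(4)=-50

((0, 1, 0, 0); (0, 0, 0, 4); (0, 2, 2, 0); (4, 0, 0, 0))


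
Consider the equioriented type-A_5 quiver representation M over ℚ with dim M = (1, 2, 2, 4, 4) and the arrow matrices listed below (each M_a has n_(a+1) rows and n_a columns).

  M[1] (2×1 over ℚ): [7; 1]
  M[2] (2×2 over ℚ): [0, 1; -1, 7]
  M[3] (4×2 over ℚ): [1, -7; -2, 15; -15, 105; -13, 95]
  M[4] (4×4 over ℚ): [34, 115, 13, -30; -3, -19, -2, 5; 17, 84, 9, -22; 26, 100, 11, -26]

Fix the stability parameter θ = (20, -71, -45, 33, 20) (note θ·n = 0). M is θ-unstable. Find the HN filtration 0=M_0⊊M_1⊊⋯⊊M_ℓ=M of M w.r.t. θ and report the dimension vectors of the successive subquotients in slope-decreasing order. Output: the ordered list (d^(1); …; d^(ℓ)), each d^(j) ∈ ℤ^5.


Barcode: M ≅ I[1,5], I[2,5], I[4,5]^2. HN layers by μ_θ (4 steps, strictly decreasing):
  μ^(1)=53/2; μ^(2)=-32; μ^(3)=-45; μ^(4)=-71

((0, 0, 0, 4, 4); (1, 1, 1, 0, 0); (0, 0, 1, 0, 0); (0, 1, 0, 0, 0))


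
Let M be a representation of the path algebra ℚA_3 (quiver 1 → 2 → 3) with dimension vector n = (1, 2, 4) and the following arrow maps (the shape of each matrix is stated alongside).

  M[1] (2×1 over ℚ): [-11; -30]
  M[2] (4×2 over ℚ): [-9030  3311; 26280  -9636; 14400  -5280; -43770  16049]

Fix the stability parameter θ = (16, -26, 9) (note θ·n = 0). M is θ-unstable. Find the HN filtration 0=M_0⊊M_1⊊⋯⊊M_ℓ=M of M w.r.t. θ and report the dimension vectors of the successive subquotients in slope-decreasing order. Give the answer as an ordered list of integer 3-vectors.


Barcode: M ≅ I[1,2], I[2,3], I[3,3]^3. HN layers by μ_θ (3 steps, strictly decreasing):
  μ^(1)=9; μ^(2)=-5; μ^(3)=-26

((0, 0, 4); (1, 1, 0); (0, 1, 0))


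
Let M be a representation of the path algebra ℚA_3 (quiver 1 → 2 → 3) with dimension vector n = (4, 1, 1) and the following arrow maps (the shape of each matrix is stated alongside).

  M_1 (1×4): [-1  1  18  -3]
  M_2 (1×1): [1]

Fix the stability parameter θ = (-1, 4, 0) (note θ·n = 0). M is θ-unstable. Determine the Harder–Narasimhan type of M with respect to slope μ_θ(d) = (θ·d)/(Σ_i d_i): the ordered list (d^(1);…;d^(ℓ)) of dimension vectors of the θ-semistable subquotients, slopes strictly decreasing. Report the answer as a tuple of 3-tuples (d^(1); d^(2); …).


Interval decomposition of M: I[1,1]^3, I[1,3].
HN type (ℓ=2): μ^(1)=2; μ^(2)=-1

((0, 1, 1); (4, 0, 0))


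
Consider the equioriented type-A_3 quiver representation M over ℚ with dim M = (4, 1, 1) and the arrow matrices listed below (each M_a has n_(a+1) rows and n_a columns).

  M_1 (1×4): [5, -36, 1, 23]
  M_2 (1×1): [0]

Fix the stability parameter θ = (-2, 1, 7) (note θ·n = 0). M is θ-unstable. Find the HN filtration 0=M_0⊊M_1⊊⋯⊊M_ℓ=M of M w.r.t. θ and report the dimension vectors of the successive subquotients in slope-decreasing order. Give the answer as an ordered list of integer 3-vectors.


Barcode: M ≅ I[1,1]^3, I[1,2], I[3,3]. HN layers by μ_θ (3 steps, strictly decreasing):
  μ^(1)=7; μ^(2)=1; μ^(3)=-2

((0, 0, 1); (0, 1, 0); (4, 0, 0))


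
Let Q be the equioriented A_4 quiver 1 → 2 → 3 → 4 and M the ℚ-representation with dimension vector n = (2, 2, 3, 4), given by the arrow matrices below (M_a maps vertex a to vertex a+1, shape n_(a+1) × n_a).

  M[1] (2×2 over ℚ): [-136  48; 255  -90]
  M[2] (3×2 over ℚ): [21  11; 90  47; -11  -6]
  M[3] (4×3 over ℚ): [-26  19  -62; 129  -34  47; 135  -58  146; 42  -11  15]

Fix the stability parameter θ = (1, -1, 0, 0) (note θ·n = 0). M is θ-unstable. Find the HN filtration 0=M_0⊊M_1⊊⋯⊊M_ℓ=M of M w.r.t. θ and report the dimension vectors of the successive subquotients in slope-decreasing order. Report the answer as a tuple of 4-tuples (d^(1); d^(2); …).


Barcode: M ≅ I[1,1], I[1,4], I[2,4], I[3,4], I[4,4]. HN layers by μ_θ (3 steps, strictly decreasing):
  μ^(1)=1; μ^(2)=0; μ^(3)=-1

((1, 0, 0, 0); (1, 1, 3, 4); (0, 1, 0, 0))


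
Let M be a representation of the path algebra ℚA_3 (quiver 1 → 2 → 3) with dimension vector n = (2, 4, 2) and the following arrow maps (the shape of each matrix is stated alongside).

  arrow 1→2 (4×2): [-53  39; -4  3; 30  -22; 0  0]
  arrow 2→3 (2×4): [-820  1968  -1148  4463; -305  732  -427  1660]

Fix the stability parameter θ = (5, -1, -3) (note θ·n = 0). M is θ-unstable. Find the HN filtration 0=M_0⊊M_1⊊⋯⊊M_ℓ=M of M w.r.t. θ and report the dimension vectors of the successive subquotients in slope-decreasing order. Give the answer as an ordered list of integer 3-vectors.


Via rank(M_{q-1}∘⋯∘M_p): M ≅ I[1,2], I[1,3], I[2,2], I[2,3].
μ_θ-semistable layers: μ^(1)=2; μ^(2)=1/3; μ^(3)=-1; μ^(4)=-2

((1, 1, 0); (1, 1, 1); (0, 1, 0); (0, 1, 1))


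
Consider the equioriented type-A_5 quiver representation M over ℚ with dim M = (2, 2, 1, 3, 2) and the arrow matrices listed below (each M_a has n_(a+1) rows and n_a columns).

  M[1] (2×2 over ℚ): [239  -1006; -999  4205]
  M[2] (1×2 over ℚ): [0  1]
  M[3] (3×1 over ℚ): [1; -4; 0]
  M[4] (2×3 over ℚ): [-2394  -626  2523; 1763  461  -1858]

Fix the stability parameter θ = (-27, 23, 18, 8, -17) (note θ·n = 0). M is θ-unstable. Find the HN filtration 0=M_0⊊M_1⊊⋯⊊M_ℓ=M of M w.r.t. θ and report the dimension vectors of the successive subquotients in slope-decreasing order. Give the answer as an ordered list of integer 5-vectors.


Via rank(M_{q-1}∘⋯∘M_p): M ≅ I[1,2], I[1,5], I[4,4], I[4,5].
μ_θ-semistable layers: μ^(1)=23; μ^(2)=8; μ^(3)=-9/2; μ^(4)=-27

((0, 1, 0, 0, 0); (0, 1, 1, 2, 1); (0, 0, 0, 1, 1); (2, 0, 0, 0, 0))


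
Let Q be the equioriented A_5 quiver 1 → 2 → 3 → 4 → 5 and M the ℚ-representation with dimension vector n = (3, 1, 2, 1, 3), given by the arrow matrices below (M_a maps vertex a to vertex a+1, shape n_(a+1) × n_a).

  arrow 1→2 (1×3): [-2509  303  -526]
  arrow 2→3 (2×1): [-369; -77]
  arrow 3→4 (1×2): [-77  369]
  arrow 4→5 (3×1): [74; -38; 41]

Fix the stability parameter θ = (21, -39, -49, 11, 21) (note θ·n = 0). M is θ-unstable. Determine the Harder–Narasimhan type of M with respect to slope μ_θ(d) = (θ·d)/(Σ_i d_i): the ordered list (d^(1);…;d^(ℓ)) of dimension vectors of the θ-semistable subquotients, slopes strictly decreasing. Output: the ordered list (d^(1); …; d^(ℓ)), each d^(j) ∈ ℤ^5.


Interval decomposition of M: I[1,1]^2, I[1,3], I[3,5], I[5,5]^2.
HN type (ℓ=4): μ^(1)=21; μ^(2)=11; μ^(3)=-67/3; μ^(4)=-49

((2, 0, 0, 0, 3); (0, 0, 0, 1, 0); (1, 1, 1, 0, 0); (0, 0, 1, 0, 0))


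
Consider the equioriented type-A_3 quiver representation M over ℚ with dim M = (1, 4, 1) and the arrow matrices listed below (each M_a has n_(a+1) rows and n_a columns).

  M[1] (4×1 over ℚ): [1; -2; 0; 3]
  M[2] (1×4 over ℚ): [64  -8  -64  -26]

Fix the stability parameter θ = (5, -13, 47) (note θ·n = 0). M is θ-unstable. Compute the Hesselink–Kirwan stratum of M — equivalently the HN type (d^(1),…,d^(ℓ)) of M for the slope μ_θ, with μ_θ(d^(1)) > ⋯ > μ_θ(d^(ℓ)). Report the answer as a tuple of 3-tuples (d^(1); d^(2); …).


Barcode: M ≅ I[1,3], I[2,2]^3. HN layers by μ_θ (3 steps, strictly decreasing):
  μ^(1)=47; μ^(2)=-4; μ^(3)=-13

((0, 0, 1); (1, 1, 0); (0, 3, 0))


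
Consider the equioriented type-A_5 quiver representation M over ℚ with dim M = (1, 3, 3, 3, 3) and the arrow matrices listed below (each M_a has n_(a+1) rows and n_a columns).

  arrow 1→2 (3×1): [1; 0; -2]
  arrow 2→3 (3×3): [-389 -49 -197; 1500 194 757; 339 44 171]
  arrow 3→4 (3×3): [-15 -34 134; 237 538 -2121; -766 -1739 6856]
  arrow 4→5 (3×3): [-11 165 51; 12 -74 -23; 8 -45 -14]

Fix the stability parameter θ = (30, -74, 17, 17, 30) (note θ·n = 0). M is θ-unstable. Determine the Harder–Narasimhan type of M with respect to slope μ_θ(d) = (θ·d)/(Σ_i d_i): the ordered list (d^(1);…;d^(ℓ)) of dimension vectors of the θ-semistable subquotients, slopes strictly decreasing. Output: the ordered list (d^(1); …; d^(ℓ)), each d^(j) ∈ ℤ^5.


Barcode: M ≅ I[1,5], I[2,5]^2. HN layers by μ_θ (4 steps, strictly decreasing):
  μ^(1)=30; μ^(2)=17; μ^(3)=-22; μ^(4)=-74

((0, 0, 0, 0, 3); (0, 0, 3, 3, 0); (1, 1, 0, 0, 0); (0, 2, 0, 0, 0))


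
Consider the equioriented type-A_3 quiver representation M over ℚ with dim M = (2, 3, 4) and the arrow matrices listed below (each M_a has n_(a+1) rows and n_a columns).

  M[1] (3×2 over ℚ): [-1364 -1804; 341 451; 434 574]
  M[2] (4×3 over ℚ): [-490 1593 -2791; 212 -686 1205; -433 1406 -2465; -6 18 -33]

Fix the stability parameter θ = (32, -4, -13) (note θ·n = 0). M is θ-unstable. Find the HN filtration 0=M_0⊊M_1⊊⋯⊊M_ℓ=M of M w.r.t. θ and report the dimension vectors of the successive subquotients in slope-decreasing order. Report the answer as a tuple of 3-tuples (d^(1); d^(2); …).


Via rank(M_{q-1}∘⋯∘M_p): M ≅ I[1,1], I[1,3], I[2,3]^2, I[3,3].
μ_θ-semistable layers: μ^(1)=32; μ^(2)=5; μ^(3)=-17/2; μ^(4)=-13

((1, 0, 0); (1, 1, 1); (0, 2, 2); (0, 0, 1))


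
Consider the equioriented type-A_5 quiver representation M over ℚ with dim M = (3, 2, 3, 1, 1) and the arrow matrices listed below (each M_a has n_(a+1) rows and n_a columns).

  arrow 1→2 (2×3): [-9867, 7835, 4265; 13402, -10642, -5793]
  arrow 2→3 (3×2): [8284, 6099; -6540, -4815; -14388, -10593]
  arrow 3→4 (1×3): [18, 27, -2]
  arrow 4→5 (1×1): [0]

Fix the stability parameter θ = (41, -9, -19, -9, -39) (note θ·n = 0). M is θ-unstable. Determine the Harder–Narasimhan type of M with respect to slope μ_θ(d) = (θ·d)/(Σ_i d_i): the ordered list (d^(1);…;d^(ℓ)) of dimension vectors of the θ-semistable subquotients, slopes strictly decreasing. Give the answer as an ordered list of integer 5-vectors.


Interval decomposition of M: I[1,1], I[1,2], I[1,4], I[3,3]^2, I[5,5].
HN type (ℓ=5): μ^(1)=41; μ^(2)=16; μ^(3)=1; μ^(4)=-19; μ^(5)=-39

((1, 0, 0, 0, 0); (1, 1, 0, 0, 0); (1, 1, 1, 1, 0); (0, 0, 2, 0, 0); (0, 0, 0, 0, 1))


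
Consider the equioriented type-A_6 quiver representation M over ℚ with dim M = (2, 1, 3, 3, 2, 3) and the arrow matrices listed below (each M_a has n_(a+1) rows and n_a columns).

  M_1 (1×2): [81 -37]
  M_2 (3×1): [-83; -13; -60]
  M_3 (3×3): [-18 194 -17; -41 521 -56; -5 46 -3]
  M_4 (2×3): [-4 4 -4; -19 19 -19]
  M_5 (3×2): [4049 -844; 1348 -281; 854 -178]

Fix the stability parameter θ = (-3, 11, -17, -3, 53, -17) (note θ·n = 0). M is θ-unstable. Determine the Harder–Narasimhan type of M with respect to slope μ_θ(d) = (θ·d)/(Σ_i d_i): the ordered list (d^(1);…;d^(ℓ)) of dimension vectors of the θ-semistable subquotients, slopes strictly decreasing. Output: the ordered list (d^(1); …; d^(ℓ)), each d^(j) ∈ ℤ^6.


Interval decomposition of M: I[1,1], I[1,6], I[3,4]^2, I[5,6], I[6,6].
HN type (ℓ=3): μ^(1)=18; μ^(2)=-3; μ^(3)=-17

((0, 0, 0, 0, 2, 2); (2, 1, 1, 3, 0, 0); (0, 0, 2, 0, 0, 1))


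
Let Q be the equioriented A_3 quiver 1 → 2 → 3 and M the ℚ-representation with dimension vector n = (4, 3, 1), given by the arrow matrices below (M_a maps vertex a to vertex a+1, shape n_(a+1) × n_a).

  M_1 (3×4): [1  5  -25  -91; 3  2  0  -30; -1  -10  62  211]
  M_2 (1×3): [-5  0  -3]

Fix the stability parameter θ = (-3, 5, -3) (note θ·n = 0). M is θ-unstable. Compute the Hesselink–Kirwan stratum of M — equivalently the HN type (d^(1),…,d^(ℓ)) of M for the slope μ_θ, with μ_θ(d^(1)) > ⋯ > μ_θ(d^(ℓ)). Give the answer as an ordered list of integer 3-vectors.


Via rank(M_{q-1}∘⋯∘M_p): M ≅ I[1,1], I[1,2]^2, I[1,3].
μ_θ-semistable layers: μ^(1)=5; μ^(2)=1; μ^(3)=-3

((0, 2, 0); (0, 1, 1); (4, 0, 0))


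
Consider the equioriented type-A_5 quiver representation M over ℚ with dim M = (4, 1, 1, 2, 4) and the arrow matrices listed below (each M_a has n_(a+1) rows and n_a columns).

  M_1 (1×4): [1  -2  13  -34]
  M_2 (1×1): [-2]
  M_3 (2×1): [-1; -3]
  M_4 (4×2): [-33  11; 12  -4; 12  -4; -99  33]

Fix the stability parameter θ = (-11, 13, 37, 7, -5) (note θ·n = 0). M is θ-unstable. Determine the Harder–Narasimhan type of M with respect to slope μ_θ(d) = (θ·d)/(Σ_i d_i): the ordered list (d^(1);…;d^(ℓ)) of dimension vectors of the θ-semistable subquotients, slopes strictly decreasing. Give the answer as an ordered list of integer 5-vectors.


Barcode: M ≅ I[1,1]^3, I[1,4], I[4,5], I[5,5]^3. HN layers by μ_θ (5 steps, strictly decreasing):
  μ^(1)=22; μ^(2)=13; μ^(3)=1; μ^(4)=-5; μ^(5)=-11

((0, 0, 1, 1, 0); (0, 1, 0, 0, 0); (0, 0, 0, 1, 1); (0, 0, 0, 0, 3); (4, 0, 0, 0, 0))


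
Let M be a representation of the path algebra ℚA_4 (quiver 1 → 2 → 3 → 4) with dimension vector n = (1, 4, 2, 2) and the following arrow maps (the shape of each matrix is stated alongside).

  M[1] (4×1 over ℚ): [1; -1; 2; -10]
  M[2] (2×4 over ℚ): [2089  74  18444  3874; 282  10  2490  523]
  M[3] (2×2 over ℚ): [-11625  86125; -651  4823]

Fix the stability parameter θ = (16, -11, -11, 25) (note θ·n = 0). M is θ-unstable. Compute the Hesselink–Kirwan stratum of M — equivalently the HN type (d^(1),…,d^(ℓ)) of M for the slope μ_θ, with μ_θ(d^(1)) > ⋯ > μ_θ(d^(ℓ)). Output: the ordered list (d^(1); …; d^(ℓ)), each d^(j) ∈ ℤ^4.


Via rank(M_{q-1}∘⋯∘M_p): M ≅ I[1,4], I[2,2]^2, I[2,3], I[4,4].
μ_θ-semistable layers: μ^(1)=25; μ^(2)=-2; μ^(3)=-11

((0, 0, 0, 2); (1, 1, 1, 0); (0, 3, 1, 0))
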